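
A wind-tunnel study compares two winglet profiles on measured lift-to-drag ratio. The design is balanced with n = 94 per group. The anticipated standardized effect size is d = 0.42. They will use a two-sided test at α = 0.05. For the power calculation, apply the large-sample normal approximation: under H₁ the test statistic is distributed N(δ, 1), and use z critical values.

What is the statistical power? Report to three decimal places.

Power ≈ 0.821

Noncentrality parameter: δ = d·√(n/2) = 0.42 × √(94/2) = 2.8794
Two-sided α = 0.05 → critical value z_{0.025} = 1.960.
Power = Φ(δ − 1.960) + Φ(−δ − 1.960) = Φ(0.919) + Φ(-4.839) = 0.8211 + 0.0000 = 0.8211.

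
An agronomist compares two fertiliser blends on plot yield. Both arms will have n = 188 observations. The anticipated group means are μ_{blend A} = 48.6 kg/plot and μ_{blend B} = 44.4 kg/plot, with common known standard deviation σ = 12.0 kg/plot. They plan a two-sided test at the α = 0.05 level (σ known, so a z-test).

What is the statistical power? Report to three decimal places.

Standardized effect: d = |μ_{blend A} − μ_{blend B}| / σ = |48.6 − 44.4| / 12.0 = 0.3500
Noncentrality parameter: δ = d·√(n/2) = 0.3500 × √(188/2) = 3.3934
Critical value for a two-sided test at α = 0.05: z_{α/2} = 1.960.
Power = Φ(δ − 1.960) + Φ(−δ − 1.960) = Φ(1.433) + Φ(-5.353) = 0.9241 + 0.0000 = 0.9241.

Power ≈ 0.924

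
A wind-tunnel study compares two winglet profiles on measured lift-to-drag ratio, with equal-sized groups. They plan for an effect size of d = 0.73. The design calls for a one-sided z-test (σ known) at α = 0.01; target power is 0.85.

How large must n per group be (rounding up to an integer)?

n = 43 per group

Set Φ(δ − 2.326) = 0.85; then δ − 2.326 = Φ⁻¹(0.85) = 1.036, giving δ = 3.363.
δ = d·√(n/2) ⇒ n = 2(δ/d)² = 2 × (3.363 / 0.73)² = 42.44.
Round up to the next whole unit.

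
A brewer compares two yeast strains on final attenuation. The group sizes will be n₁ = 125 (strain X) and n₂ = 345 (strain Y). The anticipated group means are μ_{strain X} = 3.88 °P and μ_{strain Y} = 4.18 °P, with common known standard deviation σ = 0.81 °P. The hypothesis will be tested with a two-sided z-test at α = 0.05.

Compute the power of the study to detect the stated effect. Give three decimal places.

Power ≈ 0.944

Standardized effect: d = |μ_{strain X} − μ_{strain Y}| / σ = |3.88 − 4.18| / 0.81 = 0.3704
Noncentrality parameter: δ = d / √(1/n₁ + 1/n₂) = 0.3704 / √(1/125 + 1/345) = 3.5477
Two-sided α = 0.05 → critical value z_{0.025} = 1.960.
Power = Φ(δ − 1.960) + Φ(−δ − 1.960) = Φ(1.588) + Φ(-5.508) = 0.9438 + 0.0000 = 0.9438.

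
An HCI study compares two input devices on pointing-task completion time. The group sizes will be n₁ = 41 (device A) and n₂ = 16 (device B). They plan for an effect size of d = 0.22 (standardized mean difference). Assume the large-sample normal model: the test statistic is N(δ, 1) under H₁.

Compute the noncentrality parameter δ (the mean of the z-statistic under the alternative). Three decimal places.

δ = d / √(1/n₁ + 1/n₂) = 0.22 / √(1/41 + 1/16) = 0.7463

δ ≈ 0.746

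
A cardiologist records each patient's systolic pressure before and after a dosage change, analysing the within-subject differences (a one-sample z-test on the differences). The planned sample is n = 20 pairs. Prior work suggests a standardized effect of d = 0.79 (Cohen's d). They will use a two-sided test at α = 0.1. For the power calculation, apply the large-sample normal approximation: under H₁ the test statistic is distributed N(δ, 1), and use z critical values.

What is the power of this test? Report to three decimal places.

Power ≈ 0.970

Noncentrality parameter: δ = d·√n = 0.79 × √20 = 3.5330
Two-sided α = 0.1 → critical value z_{0.05} = 1.645.
Power = Φ(δ − 1.645) + Φ(−δ − 1.645) = Φ(1.888) + Φ(-5.178) = 0.9705 + 0.0000 = 0.9705.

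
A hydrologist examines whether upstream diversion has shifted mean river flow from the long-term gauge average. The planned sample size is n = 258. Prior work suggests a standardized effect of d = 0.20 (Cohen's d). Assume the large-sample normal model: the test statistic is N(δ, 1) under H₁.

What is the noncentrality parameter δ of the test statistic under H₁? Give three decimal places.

δ ≈ 3.212

The noncentrality parameter scales effect size by the design's sample-size factor: δ = d·√n = 0.20 × √258 = 3.2125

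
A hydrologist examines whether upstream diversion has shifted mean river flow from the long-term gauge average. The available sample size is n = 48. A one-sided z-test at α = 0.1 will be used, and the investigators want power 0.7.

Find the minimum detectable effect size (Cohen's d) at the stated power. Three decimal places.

d ≈ 0.261

Required noncentrality: δ = z_{0.1} + z_{0.30} = 1.282 + 0.524 = 1.806.
δ = d·√n ⇒ d = δ/√n = 1.806/√48 = 0.2607.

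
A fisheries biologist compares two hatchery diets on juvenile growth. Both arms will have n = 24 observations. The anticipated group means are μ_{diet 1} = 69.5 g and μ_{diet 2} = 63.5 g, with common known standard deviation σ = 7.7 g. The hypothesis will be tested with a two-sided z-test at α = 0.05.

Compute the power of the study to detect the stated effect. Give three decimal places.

Standardized effect: d = |μ_{diet 1} − μ_{diet 2}| / σ = |69.5 − 63.5| / 7.7 = 0.7792
Noncentrality parameter: δ = d·√(n/2) = 0.7792 × √(24/2) = 2.6993
Critical value for a two-sided test at α = 0.05: z_{α/2} = 1.960.
Power = Φ(δ − 1.960) + Φ(−δ − 1.960) = Φ(0.739) + Φ(-4.659) = 0.7701 + 0.0000 = 0.7702.

Power ≈ 0.770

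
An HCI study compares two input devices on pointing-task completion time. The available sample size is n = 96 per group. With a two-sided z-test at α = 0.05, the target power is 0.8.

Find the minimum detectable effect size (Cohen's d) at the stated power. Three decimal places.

Need Φ(δ − 1.960) = 0.8, so δ = 1.960 + 0.842 = 2.802.
(The second rejection-region term Φ(−δ − z_{α/2}) is negligible and dropped.)
δ = d·√(n/2) ⇒ d = δ/√(n/2) = 2.802/√(96/2) = 0.4044.

d ≈ 0.404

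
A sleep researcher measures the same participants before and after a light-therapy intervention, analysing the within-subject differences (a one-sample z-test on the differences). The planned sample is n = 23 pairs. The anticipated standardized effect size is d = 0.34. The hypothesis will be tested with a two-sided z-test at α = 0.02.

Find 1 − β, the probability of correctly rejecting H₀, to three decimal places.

Noncentrality parameter: δ = d·√n = 0.34 × √23 = 1.6306
Critical value for a two-sided test at α = 0.02: z_{α/2} = 2.326.
Power = Φ(δ − 2.326) + Φ(−δ − 2.326) = Φ(-0.696) + Φ(-3.957) = 0.2433 + 0.0000 = 0.2433.

Power ≈ 0.243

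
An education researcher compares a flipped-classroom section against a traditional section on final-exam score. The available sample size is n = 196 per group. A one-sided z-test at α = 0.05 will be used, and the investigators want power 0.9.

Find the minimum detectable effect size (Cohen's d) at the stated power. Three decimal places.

d ≈ 0.296

Need Φ(δ − 1.645) = 0.9, so δ = 1.645 + 1.282 = 2.926.
δ = d·√(n/2) ⇒ d = δ/√(n/2) = 2.926/√(196/2) = 0.2956.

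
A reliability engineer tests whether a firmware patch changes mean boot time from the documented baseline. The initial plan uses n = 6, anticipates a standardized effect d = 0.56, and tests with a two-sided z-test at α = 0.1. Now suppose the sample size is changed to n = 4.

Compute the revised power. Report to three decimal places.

With n = 4: δ = d·√n = 0.56 × √4 = 1.1200. Critical value z_{0.05} = 1.645.
Revised power = Φ(δ − 1.645) + Φ(−δ − 1.645) = Φ(-0.525) + Φ(-2.765) = 0.2998 + 0.0028 = 0.3027.

Power ≈ 0.303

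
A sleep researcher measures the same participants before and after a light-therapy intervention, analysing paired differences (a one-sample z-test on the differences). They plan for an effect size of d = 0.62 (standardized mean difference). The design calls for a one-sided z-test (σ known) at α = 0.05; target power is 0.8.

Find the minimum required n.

For power 0.8 need Φ(δ − z_{0.05}) = 0.8, so δ = z_{0.05} + z_{0.20} = 1.645 + 0.842 = 2.486.
δ = d·√n ⇒ n = (δ/d)² = (2.486 / 0.62)² = 16.08.
Round up to the next whole unit.

n = 17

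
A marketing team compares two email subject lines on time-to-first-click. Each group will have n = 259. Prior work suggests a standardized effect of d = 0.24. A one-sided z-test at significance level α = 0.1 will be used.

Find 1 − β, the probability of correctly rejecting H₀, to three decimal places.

Power ≈ 0.926

Noncentrality parameter: δ = d·√(n/2) = 0.24 × √(259/2) = 2.7312
One-sided α = 0.1 → critical value z_{0.1} = 1.282.
Power = P(Z > 1.282 − δ) = Φ(1.450) = 0.9264.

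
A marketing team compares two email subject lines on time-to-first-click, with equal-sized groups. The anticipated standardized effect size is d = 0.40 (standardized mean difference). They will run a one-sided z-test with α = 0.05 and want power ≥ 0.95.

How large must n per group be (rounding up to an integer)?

Set Φ(δ − 1.645) = 0.95; then δ − 1.645 = Φ⁻¹(0.95) = 1.645, giving δ = 3.290.
δ = d·√(n/2) ⇒ n = 2(δ/d)² = 2 × (3.290 / 0.40)² = 135.28.
Rounding up, n = 136 per group.

n = 136 per group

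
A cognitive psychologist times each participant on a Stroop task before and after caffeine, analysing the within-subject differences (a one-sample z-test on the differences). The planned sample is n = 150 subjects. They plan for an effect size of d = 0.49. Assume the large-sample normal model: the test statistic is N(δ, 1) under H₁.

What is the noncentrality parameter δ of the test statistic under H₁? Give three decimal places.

δ = d·√n = 0.49 × √150 = 6.0012

δ ≈ 6.001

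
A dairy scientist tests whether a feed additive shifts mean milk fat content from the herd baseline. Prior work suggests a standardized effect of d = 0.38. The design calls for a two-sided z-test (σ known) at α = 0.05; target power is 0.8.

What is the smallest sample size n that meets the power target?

Set Φ(δ − 1.960) = 0.8; then δ − 1.960 = Φ⁻¹(0.8) = 0.842, giving δ = 2.802.
(Ignoring the negligible lower-tail rejection probability gives the usual closed-form inversion.)
δ = d·√n ⇒ n = (δ/d)² = (2.802 / 0.38)² = 54.36.
Round up to the next whole unit.

n = 55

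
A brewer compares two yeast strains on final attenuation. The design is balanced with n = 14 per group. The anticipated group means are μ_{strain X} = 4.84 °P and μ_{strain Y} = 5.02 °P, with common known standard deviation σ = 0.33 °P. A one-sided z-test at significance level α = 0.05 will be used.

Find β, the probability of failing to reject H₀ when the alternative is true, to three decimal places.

β ≈ 0.580

Standardized effect: d = |μ_{strain X} − μ_{strain Y}| / σ = |4.84 − 5.02| / 0.33 = 0.5455
Noncentrality parameter: δ = d·√(n/2) = 0.5455 × √(14/2) = 1.4431
Critical value for a one-sided test at α = 0.05: z_α = 1.645.
Power = Φ(δ − 1.645) = Φ(-0.202) = 0.4201.
Type II error: β = 1 − power = 1 − 0.4201 = 0.5799.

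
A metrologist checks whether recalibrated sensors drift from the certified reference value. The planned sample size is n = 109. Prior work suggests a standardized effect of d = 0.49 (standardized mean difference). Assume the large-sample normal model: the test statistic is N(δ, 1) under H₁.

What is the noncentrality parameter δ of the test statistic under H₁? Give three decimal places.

δ ≈ 5.116

The noncentrality parameter scales effect size by the design's sample-size factor: δ = d·√n = 0.49 × √109 = 5.1158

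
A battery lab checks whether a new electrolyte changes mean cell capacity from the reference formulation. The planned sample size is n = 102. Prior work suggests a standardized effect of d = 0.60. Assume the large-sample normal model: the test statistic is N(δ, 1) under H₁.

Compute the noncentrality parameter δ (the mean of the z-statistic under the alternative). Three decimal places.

δ = d·√n = 0.60 × √102 = 6.0597

δ ≈ 6.060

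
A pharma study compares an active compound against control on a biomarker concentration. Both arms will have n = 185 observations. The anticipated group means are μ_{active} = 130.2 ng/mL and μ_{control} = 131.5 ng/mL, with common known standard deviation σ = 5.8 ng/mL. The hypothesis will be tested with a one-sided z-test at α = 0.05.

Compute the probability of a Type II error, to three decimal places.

Standardized effect: d = |μ_{active} − μ_{control}| / σ = |130.2 − 131.5| / 5.8 = 0.2241
Noncentrality parameter: δ = d·√(n/2) = 0.2241 × √(185/2) = 2.1557
One-sided α = 0.05 → critical value z_{0.05} = 1.645.
Power = P(Z > 1.645 − δ) = Φ(0.511) = 0.6953.
Type II error: β = 1 − power = 1 − 0.6953 = 0.3047.

β ≈ 0.305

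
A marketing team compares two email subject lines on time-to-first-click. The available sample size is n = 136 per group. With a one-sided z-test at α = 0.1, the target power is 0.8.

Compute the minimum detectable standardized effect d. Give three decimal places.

d ≈ 0.257

Required noncentrality: δ = z_{0.1} + z_{0.20} = 1.282 + 0.842 = 2.123.
δ = d·√(n/2) ⇒ d = δ/√(n/2) = 2.123/√(136/2) = 0.2575.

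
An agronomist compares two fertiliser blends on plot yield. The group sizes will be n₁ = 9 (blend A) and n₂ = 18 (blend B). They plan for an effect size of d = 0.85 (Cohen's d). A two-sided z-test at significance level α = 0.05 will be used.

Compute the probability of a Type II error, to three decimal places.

β ≈ 0.451

Noncentrality parameter: δ = d / √(1/n₁ + 1/n₂) = 0.85 / √(1/9 + 1/18) = 2.0821
Two-sided α = 0.05 → critical value z_{0.025} = 1.960.
Power = Φ(δ − 1.960) + Φ(−δ − 1.960) = Φ(0.122) + Φ(-4.042) = 0.5486 + 0.0000 = 0.5486.
Type II error: β = 1 − power = 1 − 0.5486 = 0.4514.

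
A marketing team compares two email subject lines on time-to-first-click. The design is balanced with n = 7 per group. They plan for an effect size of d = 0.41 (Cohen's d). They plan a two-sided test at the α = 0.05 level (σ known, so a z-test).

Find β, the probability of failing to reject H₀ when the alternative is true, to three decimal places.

β ≈ 0.880

Noncentrality parameter: δ = d·√(n/2) = 0.41 × √(7/2) = 0.7670
Critical value for a two-sided test at α = 0.05: z_{α/2} = 1.960.
Power = Φ(δ − 1.960) + Φ(−δ − 1.960) = Φ(-1.193) + Φ(-2.727) = 0.1164 + 0.0032 = 0.1196.
Type II error: β = 1 − power = 1 − 0.1196 = 0.8804.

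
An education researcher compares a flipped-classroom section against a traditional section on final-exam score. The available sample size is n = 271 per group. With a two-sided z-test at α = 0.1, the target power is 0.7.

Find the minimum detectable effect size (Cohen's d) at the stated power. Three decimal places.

Need Φ(δ − 1.645) = 0.7, so δ = 1.645 + 0.524 = 2.169.
(Lower-tail contribution to power is negligible for δ > 0.)
δ = d·√(n/2) ⇒ d = δ/√(n/2) = 2.169/√(271/2) = 0.1864.

d ≈ 0.186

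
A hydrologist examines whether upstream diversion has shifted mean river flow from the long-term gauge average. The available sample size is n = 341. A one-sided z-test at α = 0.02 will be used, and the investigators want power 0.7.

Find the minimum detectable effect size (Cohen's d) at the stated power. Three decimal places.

d ≈ 0.140

Required noncentrality: δ = z_{0.02} + z_{0.30} = 2.054 + 0.524 = 2.578.
δ = d·√n ⇒ d = δ/√n = 2.578/√341 = 0.1396.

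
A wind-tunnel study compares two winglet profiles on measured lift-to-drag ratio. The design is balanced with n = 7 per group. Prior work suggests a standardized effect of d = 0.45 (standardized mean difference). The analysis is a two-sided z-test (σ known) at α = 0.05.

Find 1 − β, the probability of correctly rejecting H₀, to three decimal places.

Noncentrality parameter: δ = d·√(n/2) = 0.45 × √(7/2) = 0.8419
Critical value for a two-sided test at α = 0.05: z_{α/2} = 1.960.
Power = Φ(δ − 1.960) + Φ(−δ − 1.960) = Φ(-1.118) + Φ(-2.802) = 0.1318 + 0.0025 = 0.1343.

Power ≈ 0.134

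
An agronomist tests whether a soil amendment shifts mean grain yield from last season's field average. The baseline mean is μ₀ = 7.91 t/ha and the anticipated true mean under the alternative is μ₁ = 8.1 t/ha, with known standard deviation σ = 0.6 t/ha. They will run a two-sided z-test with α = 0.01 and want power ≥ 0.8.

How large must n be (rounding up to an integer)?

n = 117

Standardized effect: d = |μ₁ − μ₀| / σ = |8.1 − 7.91| / 0.6 = 0.3167
For power 0.8 need Φ(δ − z_{0.005}) = 0.8, so δ = z_{0.005} + z_{0.20} = 2.576 + 0.842 = 3.417.
(For δ > 0 the lower-tail rejection region contributes negligibly to power, so the one-term inversion is standard.)
δ = d·√n ⇒ n = (δ/d)² = (3.417 / 0.3167)² = 116.47.
Round up to the next whole unit.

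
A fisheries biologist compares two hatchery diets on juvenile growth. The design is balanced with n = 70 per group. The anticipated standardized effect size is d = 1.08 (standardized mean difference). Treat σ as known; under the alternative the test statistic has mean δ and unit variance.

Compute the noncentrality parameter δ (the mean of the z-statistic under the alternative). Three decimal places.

The noncentrality parameter scales effect size by the design's sample-size factor: δ = d·√(n/2) = 1.08 × √(70/2) = 6.3894

δ ≈ 6.389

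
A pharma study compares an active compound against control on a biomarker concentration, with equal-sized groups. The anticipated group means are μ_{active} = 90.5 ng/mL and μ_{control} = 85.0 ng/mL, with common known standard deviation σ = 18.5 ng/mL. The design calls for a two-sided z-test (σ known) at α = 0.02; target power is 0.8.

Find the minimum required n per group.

n = 228 per group

Standardized effect: d = |μ_{active} − μ_{control}| / σ = |90.5 − 85.0| / 18.5 = 0.2973
For power 0.8 need Φ(δ − z_{0.01}) = 0.8, so δ = z_{0.01} + z_{0.20} = 2.326 + 0.842 = 3.168.
(The Φ(−δ − z_{α/2}) term is vanishingly small for δ > 0 and is dropped in the standard sample-size formula.)
δ = d·√(n/2) ⇒ n = 2(δ/d)² = 2 × (3.168 / 0.2973)² = 227.10.
Rounding up, n = 228 per group.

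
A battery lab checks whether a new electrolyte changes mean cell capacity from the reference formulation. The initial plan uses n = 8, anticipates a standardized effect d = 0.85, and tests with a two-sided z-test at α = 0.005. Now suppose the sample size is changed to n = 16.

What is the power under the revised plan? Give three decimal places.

With n = 16: δ = d·√n = 0.85 × √16 = 3.4000. Critical value z_{0.0025} = 2.807.
Revised power = Φ(δ − 2.807) + Φ(−δ − 2.807) = Φ(0.593) + Φ(-6.207) = 0.7234 + 0.0000 = 0.7234.

Power ≈ 0.723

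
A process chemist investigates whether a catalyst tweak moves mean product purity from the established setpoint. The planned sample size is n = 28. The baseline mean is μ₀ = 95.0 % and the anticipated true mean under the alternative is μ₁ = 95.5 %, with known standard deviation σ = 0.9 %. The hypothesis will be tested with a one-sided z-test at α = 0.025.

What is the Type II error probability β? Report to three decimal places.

Standardized effect: d = |μ₁ − μ₀| / σ = |95.5 − 95.0| / 0.9 = 0.5556
Noncentrality parameter: δ = d·√n = 0.5556 × √28 = 2.9397
One-sided α = 0.025 → critical value z_{0.025} = 1.960.
Power = Φ(δ − 1.960) = Φ(0.980) = 0.8364.
Type II error: β = 1 − power = 1 − 0.8364 = 0.1636.

β ≈ 0.164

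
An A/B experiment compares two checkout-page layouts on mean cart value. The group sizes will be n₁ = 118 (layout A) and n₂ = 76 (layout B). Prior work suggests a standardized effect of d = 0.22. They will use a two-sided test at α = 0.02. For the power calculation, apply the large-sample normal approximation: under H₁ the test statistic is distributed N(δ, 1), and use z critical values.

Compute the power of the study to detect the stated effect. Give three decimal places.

Noncentrality parameter: λ = d / √(1/n₁ + 1/n₂) = 0.22 / √(1/118 + 1/76) = 1.4958
Two-sided α = 0.02 → critical value z_{0.01} = 2.326.
Power = Φ(λ − 2.326) + Φ(−λ − 2.326) = Φ(-0.831) + Φ(-3.822) = 0.2031 + 0.0001 = 0.2032.

Power ≈ 0.203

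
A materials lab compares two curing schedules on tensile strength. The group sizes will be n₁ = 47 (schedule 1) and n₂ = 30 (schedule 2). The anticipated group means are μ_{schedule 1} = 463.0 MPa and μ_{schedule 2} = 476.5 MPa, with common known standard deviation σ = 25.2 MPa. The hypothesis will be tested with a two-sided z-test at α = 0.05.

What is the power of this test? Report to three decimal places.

Standardized effect: d = |μ_{schedule 1} − μ_{schedule 2}| / σ = |463.0 − 476.5| / 25.2 = 0.5357
Noncentrality parameter: δ = d / √(1/n₁ + 1/n₂) = 0.5357 / √(1/47 + 1/30) = 2.2924
Two-sided α = 0.05 → critical value z_{0.025} = 1.960.
Power = Φ(δ − 1.960) + Φ(−δ − 1.960) = Φ(0.332) + Φ(-4.252) = 0.6302 + 0.0000 = 0.6302.

Power ≈ 0.630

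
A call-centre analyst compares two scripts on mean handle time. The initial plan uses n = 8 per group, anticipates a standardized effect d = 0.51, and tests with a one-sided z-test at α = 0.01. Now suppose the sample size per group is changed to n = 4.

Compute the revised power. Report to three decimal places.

With n = 4 per group: δ = d·√(n/2) = 0.51 × √(4/2) = 0.7212. Critical value z_{0.01} = 2.326.
Revised power = Φ(δ − 2.326) = Φ(-1.605) = 0.0542.

Power ≈ 0.054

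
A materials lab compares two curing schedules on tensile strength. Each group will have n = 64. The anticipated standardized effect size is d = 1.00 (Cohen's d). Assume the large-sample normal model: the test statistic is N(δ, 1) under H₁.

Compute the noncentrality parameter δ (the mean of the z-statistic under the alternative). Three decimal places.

The noncentrality parameter scales effect size by the design's sample-size factor: δ = d·√(n/2) = 1.00 × √(64/2) = 5.6569

δ ≈ 5.657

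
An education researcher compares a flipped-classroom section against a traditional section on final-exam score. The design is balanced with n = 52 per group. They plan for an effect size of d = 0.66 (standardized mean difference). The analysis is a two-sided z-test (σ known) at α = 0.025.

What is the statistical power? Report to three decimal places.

Noncentrality parameter: δ = d·√(n/2) = 0.66 × √(52/2) = 3.3654
Critical value for a two-sided test at α = 0.025: z_{α/2} = 2.241.
Power = Φ(δ − 2.241) + Φ(−δ − 2.241) = Φ(1.124) + Φ(-5.607) = 0.8695 + 0.0000 = 0.8695.

Power ≈ 0.869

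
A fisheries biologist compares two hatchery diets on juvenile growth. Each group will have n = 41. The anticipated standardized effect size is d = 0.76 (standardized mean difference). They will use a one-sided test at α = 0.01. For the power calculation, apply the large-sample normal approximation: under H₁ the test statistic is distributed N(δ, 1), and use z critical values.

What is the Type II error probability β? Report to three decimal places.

β ≈ 0.132

Noncentrality parameter: δ = d·√(n/2) = 0.76 × √(41/2) = 3.4410
Critical value for a one-sided test at α = 0.01: z_α = 2.326.
Power = P(Z > 2.326 − δ) = Φ(1.115) = 0.8675.
Type II error: β = 1 − power = 1 − 0.8675 = 0.1325.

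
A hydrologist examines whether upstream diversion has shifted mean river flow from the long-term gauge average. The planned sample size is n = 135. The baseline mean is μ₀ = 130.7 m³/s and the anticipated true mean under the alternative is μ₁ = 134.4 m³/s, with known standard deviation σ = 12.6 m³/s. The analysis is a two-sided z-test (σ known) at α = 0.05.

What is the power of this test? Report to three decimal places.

Standardized effect: d = |μ₁ − μ₀| / σ = |134.4 − 130.7| / 12.6 = 0.2937
Noncentrality parameter: δ = d·√n = 0.2937 × √135 = 3.4119
Two-sided α = 0.05 → critical value z_{0.025} = 1.960.
Power = Φ(δ − 1.960) + Φ(−δ − 1.960) = Φ(1.452) + Φ(-5.372) = 0.9267 + 0.0000 = 0.9267.

Power ≈ 0.927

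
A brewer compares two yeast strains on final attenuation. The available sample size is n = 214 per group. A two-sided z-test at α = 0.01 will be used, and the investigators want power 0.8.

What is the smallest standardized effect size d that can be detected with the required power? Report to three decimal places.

Required noncentrality: δ = z_{0.005} + z_{0.20} = 2.576 + 0.842 = 3.417.
(The second rejection-region term Φ(−δ − z_{α/2}) is negligible and dropped.)
δ = d·√(n/2) ⇒ d = δ/√(n/2) = 3.417/√(214/2) = 0.3304.

d ≈ 0.330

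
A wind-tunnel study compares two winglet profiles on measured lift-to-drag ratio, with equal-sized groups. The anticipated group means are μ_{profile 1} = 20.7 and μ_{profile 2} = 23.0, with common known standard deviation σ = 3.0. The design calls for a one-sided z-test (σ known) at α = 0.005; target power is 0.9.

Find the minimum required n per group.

Standardized effect: d = |μ_{profile 1} − μ_{profile 2}| / σ = |20.7 − 23.0| / 3.0 = 0.7667
For power 0.9 need Φ(δ − z_{0.005}) = 0.9, so δ = z_{0.005} + z_{0.10} = 2.576 + 1.282 = 3.857.
δ = d·√(n/2) ⇒ n = 2(δ/d)² = 2 × (3.857 / 0.7667)² = 50.63.
Round up to the next whole unit.

n = 51 per group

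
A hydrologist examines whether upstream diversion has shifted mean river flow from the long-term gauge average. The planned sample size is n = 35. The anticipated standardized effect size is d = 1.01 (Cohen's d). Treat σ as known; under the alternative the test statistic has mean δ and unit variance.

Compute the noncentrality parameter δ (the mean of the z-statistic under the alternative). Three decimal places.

δ ≈ 5.975

δ = d·√n = 1.01 × √35 = 5.9752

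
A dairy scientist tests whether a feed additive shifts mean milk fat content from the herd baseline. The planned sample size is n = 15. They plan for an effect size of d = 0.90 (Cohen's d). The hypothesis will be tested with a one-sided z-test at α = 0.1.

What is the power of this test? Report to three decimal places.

Power ≈ 0.986

Noncentrality parameter: δ = d·√n = 0.90 × √15 = 3.4857
Critical value for a one-sided test at α = 0.1: z_α = 1.282.
Power = P(Z > 1.282 − δ) = Φ(2.204) = 0.9862.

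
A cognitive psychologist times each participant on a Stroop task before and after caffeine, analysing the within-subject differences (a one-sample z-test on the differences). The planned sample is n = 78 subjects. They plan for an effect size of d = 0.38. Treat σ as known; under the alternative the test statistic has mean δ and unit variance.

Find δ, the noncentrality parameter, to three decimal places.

δ = d·√n = 0.38 × √78 = 3.3561

δ ≈ 3.356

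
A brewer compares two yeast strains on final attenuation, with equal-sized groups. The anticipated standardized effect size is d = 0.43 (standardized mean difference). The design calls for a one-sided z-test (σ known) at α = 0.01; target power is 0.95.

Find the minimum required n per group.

n = 171 per group

Set Φ(δ − 2.326) = 0.95; then δ − 2.326 = Φ⁻¹(0.95) = 1.645, giving δ = 3.971.
δ = d·√(n/2) ⇒ n = 2(δ/d)² = 2 × (3.971 / 0.43)² = 170.58.
Round up to the next whole unit.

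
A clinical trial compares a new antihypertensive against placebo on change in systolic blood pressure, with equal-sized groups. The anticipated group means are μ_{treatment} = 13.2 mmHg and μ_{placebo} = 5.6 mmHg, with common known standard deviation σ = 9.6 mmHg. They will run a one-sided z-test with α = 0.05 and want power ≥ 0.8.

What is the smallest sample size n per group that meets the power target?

Standardized effect: d = |μ_{treatment} − μ_{placebo}| / σ = |13.2 − 5.6| / 9.6 = 0.7917
For power 0.8 need Φ(δ − z_{0.05}) = 0.8, so δ = z_{0.05} + z_{0.20} = 1.645 + 0.842 = 2.486.
δ = d·√(n/2) ⇒ n = 2(δ/d)² = 2 × (2.486 / 0.7917)² = 19.73.
Rounding up, n = 20 per group.

n = 20 per group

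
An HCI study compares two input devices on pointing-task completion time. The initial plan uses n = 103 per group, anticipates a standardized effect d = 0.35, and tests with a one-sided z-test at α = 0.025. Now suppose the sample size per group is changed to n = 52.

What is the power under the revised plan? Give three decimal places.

Power ≈ 0.430

With n = 52 per group: δ = d·√(n/2) = 0.35 × √(52/2) = 1.7847. Critical value z_{0.025} = 1.960.
Revised power = Φ(δ − 1.960) = Φ(-0.175) = 0.4304.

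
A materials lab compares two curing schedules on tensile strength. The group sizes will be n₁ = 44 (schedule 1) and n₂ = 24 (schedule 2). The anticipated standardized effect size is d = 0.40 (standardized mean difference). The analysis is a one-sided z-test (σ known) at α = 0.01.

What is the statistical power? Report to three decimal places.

Noncentrality parameter: δ = d / √(1/n₁ + 1/n₂) = 0.40 / √(1/44 + 1/24) = 1.5763
Critical value for a one-sided test at α = 0.01: z_α = 2.326.
Power = P(Z > 2.326 − δ) = Φ(-0.750) = 0.2266.

Power ≈ 0.227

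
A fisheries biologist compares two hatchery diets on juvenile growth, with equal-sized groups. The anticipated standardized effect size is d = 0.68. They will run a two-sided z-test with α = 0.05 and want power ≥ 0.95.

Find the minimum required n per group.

Set Φ(δ − 1.960) = 0.95; then δ − 1.960 = Φ⁻¹(0.95) = 1.645, giving δ = 3.605.
(For δ > 0 the lower-tail rejection region contributes negligibly to power, so the one-term inversion is standard.)
δ = d·√(n/2) ⇒ n = 2(δ/d)² = 2 × (3.605 / 0.68)² = 56.21.
Rounding up, n = 57 per group.

n = 57 per group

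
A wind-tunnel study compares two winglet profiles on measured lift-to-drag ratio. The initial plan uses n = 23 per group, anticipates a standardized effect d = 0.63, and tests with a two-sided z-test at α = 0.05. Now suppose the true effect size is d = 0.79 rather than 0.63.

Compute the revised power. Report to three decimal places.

Power ≈ 0.764

With d = 0.79: δ = d·√(n/2) = 0.79 × √(23/2) = 2.6790. Critical value z_{0.025} = 1.960.
Revised power = Φ(δ − 1.960) + Φ(−δ − 1.960) = Φ(0.719) + Φ(-4.639) = 0.7639 + 0.0000 = 0.7639.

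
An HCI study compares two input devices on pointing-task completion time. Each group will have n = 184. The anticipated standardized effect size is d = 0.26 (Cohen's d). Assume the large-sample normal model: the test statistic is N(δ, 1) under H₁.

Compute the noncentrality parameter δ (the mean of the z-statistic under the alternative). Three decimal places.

The noncentrality parameter scales effect size by the design's sample-size factor: δ = d·√(n/2) = 0.26 × √(184/2) = 2.4938

δ ≈ 2.494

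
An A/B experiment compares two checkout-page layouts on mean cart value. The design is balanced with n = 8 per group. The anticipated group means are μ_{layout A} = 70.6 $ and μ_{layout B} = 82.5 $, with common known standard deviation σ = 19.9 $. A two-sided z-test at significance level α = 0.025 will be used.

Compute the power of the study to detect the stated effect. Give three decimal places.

Power ≈ 0.148

Standardized effect: d = |μ_{layout A} − μ_{layout B}| / σ = |70.6 − 82.5| / 19.9 = 0.5980
Noncentrality parameter: δ = d·√(n/2) = 0.5980 × √(8/2) = 1.1960
Two-sided α = 0.025 → critical value z_{0.0125} = 2.241.
Power = Φ(δ − 2.241) + Φ(−δ − 2.241) = Φ(-1.045) + Φ(-3.437) = 0.1479 + 0.0003 = 0.1482.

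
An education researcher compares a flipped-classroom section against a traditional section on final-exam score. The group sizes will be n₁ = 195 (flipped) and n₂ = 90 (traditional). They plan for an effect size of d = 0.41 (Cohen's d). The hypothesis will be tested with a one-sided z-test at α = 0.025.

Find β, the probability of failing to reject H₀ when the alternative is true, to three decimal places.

β ≈ 0.104

Noncentrality parameter: δ = d / √(1/n₁ + 1/n₂) = 0.41 / √(1/195 + 1/90) = 3.2174
Critical value for a one-sided test at α = 0.025: z_α = 1.960.
Power = Φ(δ − 1.960) = Φ(1.257) = 0.8957.
Type II error: β = 1 − power = 1 − 0.8957 = 0.1043.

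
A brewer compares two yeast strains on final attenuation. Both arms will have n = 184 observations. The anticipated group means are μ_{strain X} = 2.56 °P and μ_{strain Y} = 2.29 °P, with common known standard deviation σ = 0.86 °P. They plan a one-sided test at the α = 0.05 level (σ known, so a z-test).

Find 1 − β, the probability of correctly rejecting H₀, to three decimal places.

Power ≈ 0.914

Standardized effect: d = |μ_{strain X} − μ_{strain Y}| / σ = |2.56 − 2.29| / 0.86 = 0.3140
Noncentrality parameter: δ = d·√(n/2) = 0.3140 × √(184/2) = 3.0113
One-sided α = 0.05 → critical value z_{0.05} = 1.645.
Power = P(Z > 1.645 − δ) = Φ(1.366) = 0.9141.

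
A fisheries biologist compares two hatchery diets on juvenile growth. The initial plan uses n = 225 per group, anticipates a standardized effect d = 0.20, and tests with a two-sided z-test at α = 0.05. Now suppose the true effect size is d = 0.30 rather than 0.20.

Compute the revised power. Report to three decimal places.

Power ≈ 0.889

With d = 0.30: δ = d·√(n/2) = 0.30 × √(225/2) = 3.1820. Critical value z_{0.025} = 1.960.
Revised power = Φ(δ − 1.960) + Φ(−δ − 1.960) = Φ(1.222) + Φ(-5.142) = 0.8891 + 0.0000 = 0.8891.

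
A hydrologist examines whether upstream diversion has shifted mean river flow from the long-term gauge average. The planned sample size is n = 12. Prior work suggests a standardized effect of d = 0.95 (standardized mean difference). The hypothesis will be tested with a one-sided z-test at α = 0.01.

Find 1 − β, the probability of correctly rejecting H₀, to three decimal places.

Power ≈ 0.833

Noncentrality parameter: δ = d·√n = 0.95 × √12 = 3.2909
One-sided α = 0.01 → critical value z_{0.01} = 2.326.
Power = Φ(δ − 2.326) = Φ(0.965) = 0.8326.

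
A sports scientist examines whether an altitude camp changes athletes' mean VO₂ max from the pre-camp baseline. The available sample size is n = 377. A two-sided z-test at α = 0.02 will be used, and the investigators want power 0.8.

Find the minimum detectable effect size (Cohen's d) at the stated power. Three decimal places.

d ≈ 0.163

Required noncentrality: δ = z_{0.01} + z_{0.20} = 2.326 + 0.842 = 3.168.
(The second rejection-region term Φ(−δ − z_{α/2}) is negligible and dropped.)
δ = d·√n ⇒ d = δ/√n = 3.168/√377 = 0.1632.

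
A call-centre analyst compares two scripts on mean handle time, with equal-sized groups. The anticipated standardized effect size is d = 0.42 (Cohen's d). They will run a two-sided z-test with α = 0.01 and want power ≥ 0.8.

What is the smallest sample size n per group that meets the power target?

For power 0.8 need Φ(δ − z_{0.005}) = 0.8, so δ = z_{0.005} + z_{0.20} = 2.576 + 0.842 = 3.417.
(For δ > 0 the lower-tail rejection region contributes negligibly to power, so the one-term inversion is standard.)
δ = d·√(n/2) ⇒ n = 2(δ/d)² = 2 × (3.417 / 0.42)² = 132.41.
Round up to the next whole unit.

n = 133 per group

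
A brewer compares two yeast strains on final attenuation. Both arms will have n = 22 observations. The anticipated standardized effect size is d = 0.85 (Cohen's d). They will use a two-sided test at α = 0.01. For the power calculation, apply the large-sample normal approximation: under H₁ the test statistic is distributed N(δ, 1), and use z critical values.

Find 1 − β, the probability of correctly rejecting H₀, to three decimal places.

Noncentrality parameter: δ = d·√(n/2) = 0.85 × √(22/2) = 2.8191
Critical value for a two-sided test at α = 0.01: z_{α/2} = 2.576.
Power = Φ(δ − 2.576) + Φ(−δ − 2.576) = Φ(0.243) + Φ(-5.395) = 0.5961 + 0.0000 = 0.5961.

Power ≈ 0.596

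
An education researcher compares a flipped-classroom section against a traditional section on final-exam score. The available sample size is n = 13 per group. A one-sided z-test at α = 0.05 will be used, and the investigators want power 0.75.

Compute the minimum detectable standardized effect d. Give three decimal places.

Need Φ(δ − 1.645) = 0.75, so δ = 1.645 + 0.674 = 2.319.
δ = d·√(n/2) ⇒ d = δ/√(n/2) = 2.319/√(13/2) = 0.9097.

d ≈ 0.910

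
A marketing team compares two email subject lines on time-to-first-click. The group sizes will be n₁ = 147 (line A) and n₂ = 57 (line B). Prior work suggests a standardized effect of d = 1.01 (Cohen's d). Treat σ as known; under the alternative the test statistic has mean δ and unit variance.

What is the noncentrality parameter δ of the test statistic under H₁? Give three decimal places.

δ = d / √(1/n₁ + 1/n₂) = 1.01 / √(1/147 + 1/57) = 6.4730

δ ≈ 6.473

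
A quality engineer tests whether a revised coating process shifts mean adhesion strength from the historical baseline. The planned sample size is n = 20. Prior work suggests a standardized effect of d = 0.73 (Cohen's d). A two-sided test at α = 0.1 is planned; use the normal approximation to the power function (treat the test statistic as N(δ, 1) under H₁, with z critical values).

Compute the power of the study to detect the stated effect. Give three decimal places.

Noncentrality parameter: δ = d·√n = 0.73 × √20 = 3.2647
Critical value for a two-sided test at α = 0.1: z_{α/2} = 1.645.
Power = Φ(δ − 1.645) + Φ(−δ − 1.645) = Φ(1.620) + Φ(-4.910) = 0.9474 + 0.0000 = 0.9474.

Power ≈ 0.947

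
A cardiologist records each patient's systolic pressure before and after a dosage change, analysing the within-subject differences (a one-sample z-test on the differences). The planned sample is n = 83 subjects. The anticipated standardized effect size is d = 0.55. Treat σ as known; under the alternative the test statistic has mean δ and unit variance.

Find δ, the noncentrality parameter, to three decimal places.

δ ≈ 5.011

The noncentrality parameter scales effect size by the design's sample-size factor: δ = d·√n = 0.55 × √83 = 5.0107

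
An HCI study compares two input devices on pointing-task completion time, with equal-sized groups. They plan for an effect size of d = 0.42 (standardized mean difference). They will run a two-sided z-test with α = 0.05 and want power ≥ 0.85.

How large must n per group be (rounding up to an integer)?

n = 102 per group

For power 0.85 need Φ(δ − z_{0.025}) = 0.85, so δ = z_{0.025} + z_{0.15} = 1.960 + 1.036 = 2.996.
(Ignoring the negligible lower-tail rejection probability gives the usual closed-form inversion.)
δ = d·√(n/2) ⇒ n = 2(δ/d)² = 2 × (2.996 / 0.42)² = 101.80.
Rounding up, n = 102 per group.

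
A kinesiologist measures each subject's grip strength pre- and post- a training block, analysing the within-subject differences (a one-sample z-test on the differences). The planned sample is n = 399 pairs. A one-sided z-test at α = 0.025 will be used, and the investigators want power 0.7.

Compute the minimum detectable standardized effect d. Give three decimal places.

Need Φ(δ − 1.960) = 0.7, so δ = 1.960 + 0.524 = 2.484.
δ = d·√n ⇒ d = δ/√n = 2.484/√399 = 0.1244.

d ≈ 0.124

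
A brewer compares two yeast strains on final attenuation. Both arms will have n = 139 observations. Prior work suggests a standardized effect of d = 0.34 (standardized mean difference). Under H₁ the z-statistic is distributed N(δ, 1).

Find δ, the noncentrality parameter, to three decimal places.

δ ≈ 2.834

The noncentrality parameter scales effect size by the design's sample-size factor: δ = d·√(n/2) = 0.34 × √(139/2) = 2.8345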